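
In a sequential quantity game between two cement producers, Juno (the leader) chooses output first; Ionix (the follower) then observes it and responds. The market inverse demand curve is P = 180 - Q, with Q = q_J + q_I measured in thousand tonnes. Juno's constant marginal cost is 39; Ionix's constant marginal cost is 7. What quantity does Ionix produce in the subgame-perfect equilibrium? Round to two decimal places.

59.25

Solve by backward induction. Given q_J, the follower Ionix maximises π_I = (180 - q_J - q_I)q_I - 7q_I.
Follower FOC: 173 - q_J - 2q_I = 0, so q_I(q_J) = (173 - q_J)/2.
Juno substitutes q_I(q_J) into its own profit: π_J = q_J(180 - q_J - (173 - q_J)/2) - 39q_J = (187/2 - (1/2)q_J)q_J - 39q_J.
Leader FOC: 109/2 - q_J = 0, so q_J = 109/2.
Then q_I = (173 - 109/2)/2 = 237/4.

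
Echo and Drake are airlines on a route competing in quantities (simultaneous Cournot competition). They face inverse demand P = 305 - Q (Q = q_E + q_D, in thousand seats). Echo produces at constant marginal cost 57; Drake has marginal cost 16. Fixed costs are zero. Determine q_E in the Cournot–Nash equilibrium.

Echo's profit: π_E = (305 - Q)q_E - (57q_E). Setting ∂π_E/∂q_E = 0: 248 - 2q_E - (q_D) = 0.
Drake's first-order condition: 289 - 2q_D - (q_E) = 0.
Rearranging gives the reaction functions q_E = (248 - q_D)/2 and q_D = (289 - q_E)/2.
Solving the pair: q_E = 69, q_D = 110.

69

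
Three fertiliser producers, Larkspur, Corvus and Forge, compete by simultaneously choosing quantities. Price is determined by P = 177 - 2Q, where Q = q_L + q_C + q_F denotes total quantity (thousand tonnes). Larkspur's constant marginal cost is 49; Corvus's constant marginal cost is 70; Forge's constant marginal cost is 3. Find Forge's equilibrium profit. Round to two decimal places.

Larkspur's profit: π_L = (177 - 2Q)q_L - (49q_L). Setting ∂π_L/∂q_L = 0: 128 - 4q_L - 2(q_C + q_F) = 0.
Corvus's first-order condition: 107 - 4q_C - 2(q_L + q_F) = 0.
Forge's profit: π_F = (177 - 2Q)q_F - (3q_F). Setting ∂π_F/∂q_F = 0: 174 - 4q_F - 2(q_L + q_C) = 0.
Summing all 3 equations gives 409 − 8Q = 0, hence Q = 409/8.
Back-substituting: q_L = (128 − 409/4)/2 = 103/8, q_C = (107 − 409/4)/2 = 19/8, q_F = (174 − 409/4)/2 = 287/8.
Price P = 177 - 2·(409/8) = 299/4.
Forge's profit: (299/4 - 3)·(287/8) = 2574.0313.

2574.03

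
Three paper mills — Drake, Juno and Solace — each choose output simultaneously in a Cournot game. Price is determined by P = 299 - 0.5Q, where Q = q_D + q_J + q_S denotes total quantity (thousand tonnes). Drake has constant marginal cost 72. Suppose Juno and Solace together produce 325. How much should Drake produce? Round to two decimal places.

64.50

With rivals' combined output fixed at 325, Drake's profit is π_D = (299 - (1/2)·325 - (1/2)q_D)q_D - (72q_D) = (273/2 - (1/2)q_D)q_D - (72q_D).
∂π_D/∂q_D = 129/2 - q_D = 0, so q_D = 129/2.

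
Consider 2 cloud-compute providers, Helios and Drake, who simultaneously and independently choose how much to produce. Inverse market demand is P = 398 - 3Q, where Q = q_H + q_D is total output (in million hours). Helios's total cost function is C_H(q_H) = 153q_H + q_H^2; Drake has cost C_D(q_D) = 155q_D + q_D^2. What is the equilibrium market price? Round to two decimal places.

Helios's profit: π_H = (398 - 3Q)q_H - (153q_H + q_H²). Setting ∂π_H/∂q_H = 0: 245 - 8q_H - 3(q_D) = 0.
Drake's profit: π_D = (398 - 3Q)q_D - (155q_D + q_D²). Setting ∂π_D/∂q_D = 0: 243 - 8q_D - 3(q_H) = 0.
Best responses: q_H = (245 - 3q_D)/8, q_D = (243 - 3q_H)/8.
Substituting one into the other gives q_H = 1231/55 and q_D = 1209/55.
Total output Q = 488/11, so price P = 398 - 3·(488/11) = 264.9091.

264.91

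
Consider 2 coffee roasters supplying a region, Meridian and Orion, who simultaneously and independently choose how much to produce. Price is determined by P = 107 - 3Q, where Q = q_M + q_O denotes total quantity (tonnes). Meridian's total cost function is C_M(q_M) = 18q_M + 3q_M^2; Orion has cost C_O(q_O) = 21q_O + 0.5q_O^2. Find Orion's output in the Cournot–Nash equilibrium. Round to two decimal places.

Meridian's profit: π_M = (107 - 3Q)q_M - (18q_M + 3q_M²). Setting ∂π_M/∂q_M = 0: 89 - 12q_M - 3(q_O) = 0.
Orion's first-order condition: 86 - 7q_O - 3(q_M) = 0.
Rearranging gives the reaction functions q_M = (89 - 3q_O)/12 and q_O = (86 - 3q_M)/7.
Substituting one into the other gives q_M = 73/15 and q_O = 51/5.

10.20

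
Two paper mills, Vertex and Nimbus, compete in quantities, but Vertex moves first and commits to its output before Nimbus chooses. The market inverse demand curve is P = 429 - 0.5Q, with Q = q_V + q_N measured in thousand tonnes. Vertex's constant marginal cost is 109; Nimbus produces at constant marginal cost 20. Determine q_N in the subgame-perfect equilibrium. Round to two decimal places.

293.50

Solve by backward induction. Given q_V, the follower Nimbus maximises π_N = (429 - (1/2)q_V - (1/2)q_N)q_N - 20q_N.
Follower FOC: 409 - (1/2)q_V - q_N = 0, so q_N(q_V) = (409 - (1/2)q_V).
Vertex substitutes q_N(q_V) into its own profit: π_V = q_V(429 - (1/2)q_V - (409 - (1/2)q_V)/2) - 109q_V = (449/2 - (1/4)q_V)q_V - 109q_V.
Leader FOC: 231/2 - (1/2)q_V = 0, so q_V = 231.
Then q_N = (409 - (1/2)·231) = 587/2.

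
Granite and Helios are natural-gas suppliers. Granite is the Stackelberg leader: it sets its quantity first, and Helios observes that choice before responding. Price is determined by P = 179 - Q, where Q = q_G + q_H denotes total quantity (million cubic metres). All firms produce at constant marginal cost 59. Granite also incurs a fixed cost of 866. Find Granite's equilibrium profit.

934

The follower Helios best-responds to any q_G: π_H = (179 - Q)q_H - 59q_H.
∂π_H/∂q_H = 120 - q_G - 2q_H = 0 gives the reaction function q_H = (120 - q_G)/2.
Granite substitutes q_H(q_G) into its own profit: π_G = q_G(179 - q_G - (120 - q_G)/2) - 59q_G = (119 - (1/2)q_G)q_G - 59q_G.
Leader FOC: 60 - q_G = 0, so q_G = 60.
Then q_H = (120 - 60)/2 = 30.
Price P = 179 - 90 = 89.
Granite's profit: (89 - 59)·60 - 866 = 934.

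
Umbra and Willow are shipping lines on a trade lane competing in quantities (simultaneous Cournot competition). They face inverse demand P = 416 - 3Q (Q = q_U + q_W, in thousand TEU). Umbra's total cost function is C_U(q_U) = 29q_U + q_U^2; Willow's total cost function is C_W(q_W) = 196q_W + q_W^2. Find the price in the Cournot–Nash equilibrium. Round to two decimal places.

Umbra's profit: π_U = (416 - 3Q)q_U - (29q_U + q_U²). Setting ∂π_U/∂q_U = 0: 387 - 8q_U - 3(q_W) = 0.
Willow's first-order condition: 220 - 8q_W - 3(q_U) = 0.
So q_U = (387 - 3q_W)/8 and q_W = (220 - 3q_U)/8.
Solving the pair: q_U = 44.2909, q_W = 599/55.
Total output Q = 607/11, so price P = 416 - 3·(607/11) = 250.4545.

250.45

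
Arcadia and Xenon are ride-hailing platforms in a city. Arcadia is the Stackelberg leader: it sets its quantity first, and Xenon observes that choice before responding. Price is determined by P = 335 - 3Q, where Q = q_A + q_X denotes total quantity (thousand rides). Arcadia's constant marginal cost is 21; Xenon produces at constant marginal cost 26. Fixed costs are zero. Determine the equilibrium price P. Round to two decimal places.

100.75

The follower Xenon best-responds to any q_A: π_X = (335 - 3Q)q_X - 26q_X.
∂π_X/∂q_X = 309 - 3q_A - 6q_X = 0 gives the reaction function q_X = (309 - 3q_A)/6.
The leader anticipates this reaction. Substituting into P = 335 - 3Q gives P = 361/2 - (3/2)q_A, so π_A = (361/2 - (3/2)q_A)q_A - 21q_A.
Leader FOC: 319/2 - 3q_A = 0, so q_A = 319/6.
Then q_X = (309 - 3·(319/6))/6 = 299/12.
Total output Q = 937/12, so price P = 335 - 3·(937/12) = 403/4.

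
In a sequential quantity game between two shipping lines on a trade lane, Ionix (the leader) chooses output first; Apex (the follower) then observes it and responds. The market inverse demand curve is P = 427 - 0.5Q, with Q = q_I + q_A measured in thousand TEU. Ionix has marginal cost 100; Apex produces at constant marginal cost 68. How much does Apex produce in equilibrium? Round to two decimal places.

The follower Apex best-responds to any q_I: π_A = (427 - 0.5Q)q_A - 68q_A.
Setting the follower's marginal profit to zero, 359 - (1/2)q_I - q_A = 0, i.e. q_A = (359 - (1/2)q_I).
Ionix substitutes q_A(q_I) into its own profit: π_I = q_I(427 - (1/2)q_I - (359 - (1/2)q_I)/2) - 100q_I = (495/2 - (1/4)q_I)q_I - 100q_I.
The leader's first-order condition 295/2 - (1/2)q_I = 0 yields q_I = 295.
Then q_A = (359 - (1/2)·295) = 423/2.

211.50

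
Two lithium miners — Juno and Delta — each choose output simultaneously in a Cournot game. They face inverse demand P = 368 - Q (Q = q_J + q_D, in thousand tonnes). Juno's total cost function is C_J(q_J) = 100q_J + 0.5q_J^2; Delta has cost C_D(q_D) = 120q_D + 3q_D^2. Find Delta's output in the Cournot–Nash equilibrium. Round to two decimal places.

20.70

Juno's profit: π_J = (368 - Q)q_J - (100q_J + (1/2)q_J²). Setting ∂π_J/∂q_J = 0: 268 - 3q_J - (q_D) = 0.
Delta's profit: π_D = (368 - Q)q_D - (120q_D + 3q_D²). Setting ∂π_D/∂q_D = 0: 248 - 8q_D - (q_J) = 0.
Rearranging gives the reaction functions q_J = (268 - q_D)/3 and q_D = (248 - q_J)/8.
Solving the pair: q_J = 1896/23, q_D = 476/23.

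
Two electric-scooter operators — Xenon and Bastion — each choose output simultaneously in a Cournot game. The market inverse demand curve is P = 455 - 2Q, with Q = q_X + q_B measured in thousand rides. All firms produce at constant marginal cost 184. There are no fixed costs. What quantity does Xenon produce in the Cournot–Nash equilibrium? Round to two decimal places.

45.17

Each firm earns π_i = (455 - 2Q)q_i - 184q_i.
First-order condition (treating rivals' output as given): 271 - 4q_i - 2q_j = 0.
With identical firms every q_j equals q_i, so q_j = q_i and 271 = 6q_i, giving q_i = 271/6.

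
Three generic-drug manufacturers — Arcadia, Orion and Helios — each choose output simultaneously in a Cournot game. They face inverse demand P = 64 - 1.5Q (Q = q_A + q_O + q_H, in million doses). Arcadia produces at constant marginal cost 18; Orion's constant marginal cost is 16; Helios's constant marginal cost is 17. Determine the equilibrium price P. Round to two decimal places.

28.75

Arcadia's profit: π_A = (64 - 1.5Q)q_A - (18q_A). Setting ∂π_A/∂q_A = 0: 46 - 3q_A - (3/2)(q_O + q_H) = 0.
Orion's profit: π_O = (64 - 1.5Q)q_O - (16q_O). Setting ∂π_O/∂q_O = 0: 48 - 3q_O - (3/2)(q_A + q_H) = 0.
Helios's profit: π_H = (64 - 1.5Q)q_H - (17q_H). Setting ∂π_H/∂q_H = 0: 47 - 3q_H - (3/2)(q_A + q_O) = 0.
Adding the 3 first-order conditions: 141 − 6Q = 0, so Q = 47/2.
Back-substituting: q_A = (46 − 141/4)/(3/2) = 43/6, q_O = (48 − 141/4)/(3/2) = 17/2, q_H = (47 − 141/4)/(3/2) = 47/6.
Total output Q = 47/2, so price P = 64 - (3/2)·(47/2) = 115/4.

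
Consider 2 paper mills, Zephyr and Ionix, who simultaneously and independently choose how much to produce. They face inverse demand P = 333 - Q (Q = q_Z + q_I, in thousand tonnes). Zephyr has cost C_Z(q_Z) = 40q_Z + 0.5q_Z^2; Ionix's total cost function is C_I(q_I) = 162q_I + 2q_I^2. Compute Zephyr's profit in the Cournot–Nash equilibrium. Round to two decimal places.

13072.16

Zephyr's profit: π_Z = (333 - Q)q_Z - (40q_Z + (1/2)q_Z²). Setting ∂π_Z/∂q_Z = 0: 293 - 3q_Z - (q_I) = 0.
Ionix's profit: π_I = (333 - Q)q_I - (162q_I + 2q_I²). Setting ∂π_I/∂q_I = 0: 171 - 6q_I - (q_Z) = 0.
Rearranging gives the reaction functions q_Z = (293 - q_I)/3 and q_I = (171 - q_Z)/6.
Solving the pair: q_Z = 1587/17, q_I = 220/17.
Price P = 333 - 1807/17 = 226.7059.
Zephyr's profit: 226.7059·(1587/17) - 40·(1587/17) - (1/2)(1587/17)² = 13072.1574.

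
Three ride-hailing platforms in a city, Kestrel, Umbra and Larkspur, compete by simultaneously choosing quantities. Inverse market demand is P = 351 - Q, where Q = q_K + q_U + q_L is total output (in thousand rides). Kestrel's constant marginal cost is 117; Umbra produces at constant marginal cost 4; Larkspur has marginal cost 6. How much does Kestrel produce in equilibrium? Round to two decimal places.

Kestrel's profit: π_K = (351 - Q)q_K - (117q_K). Setting ∂π_K/∂q_K = 0: 234 - 2q_K - (q_U + q_L) = 0.
Umbra's profit: π_U = (351 - Q)q_U - (4q_U). Setting ∂π_U/∂q_U = 0: 347 - 2q_U - (q_K + q_L) = 0.
Larkspur's profit: π_L = (351 - Q)q_L - (6q_L). Setting ∂π_L/∂q_L = 0: 345 - 2q_L - (q_K + q_U) = 0.
Summing all 3 equations gives 926 − 4Q = 0, hence Q = 463/2.
Back-substituting: q_K = (234 − 463/2) = 5/2, q_U = (347 − 463/2) = 231/2, q_L = (345 − 463/2) = 227/2.

2.50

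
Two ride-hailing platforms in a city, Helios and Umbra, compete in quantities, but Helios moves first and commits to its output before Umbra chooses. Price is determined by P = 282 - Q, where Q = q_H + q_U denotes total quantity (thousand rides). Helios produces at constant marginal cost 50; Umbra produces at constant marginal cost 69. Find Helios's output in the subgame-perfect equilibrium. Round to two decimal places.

125.50

The follower Umbra best-responds to any q_H: π_U = (282 - Q)q_U - 69q_U.
∂π_U/∂q_U = 213 - q_H - 2q_U = 0 gives the reaction function q_U = (213 - q_H)/2.
Helios substitutes q_U(q_H) into its own profit: π_H = q_H(282 - q_H - (213 - q_H)/2) - 50q_H = (351/2 - (1/2)q_H)q_H - 50q_H.
Maximising: ∂π_H/∂q_H = 251/2 - q_H = 0, giving q_H = 251/2.
Then q_U = (213 - 251/2)/2 = 175/4.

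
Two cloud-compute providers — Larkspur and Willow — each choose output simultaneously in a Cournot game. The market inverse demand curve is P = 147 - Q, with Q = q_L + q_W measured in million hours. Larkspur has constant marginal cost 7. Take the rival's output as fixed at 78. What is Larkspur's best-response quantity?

With the rival's output fixed at 78, Larkspur's profit is π_L = (147 - 78 - q_L)q_L - (7q_L) = (69 - q_L)q_L - (7q_L).
∂π_L/∂q_L = 62 - 2q_L = 0, so q_L = 31.

31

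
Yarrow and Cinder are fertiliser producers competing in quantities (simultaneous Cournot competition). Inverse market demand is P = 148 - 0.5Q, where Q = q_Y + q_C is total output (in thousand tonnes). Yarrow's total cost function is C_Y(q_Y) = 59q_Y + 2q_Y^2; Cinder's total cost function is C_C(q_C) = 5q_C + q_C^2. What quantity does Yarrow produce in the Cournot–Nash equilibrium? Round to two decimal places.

13.25

Yarrow's profit: π_Y = (148 - 0.5Q)q_Y - (59q_Y + 2q_Y²). Setting ∂π_Y/∂q_Y = 0: 89 - 5q_Y - (1/2)(q_C) = 0.
Cinder's profit: π_C = (148 - 0.5Q)q_C - (5q_C + q_C²). Setting ∂π_C/∂q_C = 0: 143 - 3q_C - (1/2)(q_Y) = 0.
Best responses: q_Y = (89 - (1/2)q_C)/5, q_C = (143 - (1/2)q_Y)/3.
Substituting one into the other gives q_Y = 782/59 and q_C = 45.4576.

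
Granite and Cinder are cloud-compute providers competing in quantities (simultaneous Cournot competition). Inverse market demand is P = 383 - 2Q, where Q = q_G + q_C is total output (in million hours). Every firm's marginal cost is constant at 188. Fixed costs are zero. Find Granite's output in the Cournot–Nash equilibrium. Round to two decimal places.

32.50

Each firm earns π_i = (383 - 2Q)q_i - 188q_i.
First-order condition (treating rivals' output as given): 195 - 4q_i - 2q_j = 0.
With identical firms every q_j equals q_i, so q_j = q_i and 195 = 6q_i, giving q_i = 65/2.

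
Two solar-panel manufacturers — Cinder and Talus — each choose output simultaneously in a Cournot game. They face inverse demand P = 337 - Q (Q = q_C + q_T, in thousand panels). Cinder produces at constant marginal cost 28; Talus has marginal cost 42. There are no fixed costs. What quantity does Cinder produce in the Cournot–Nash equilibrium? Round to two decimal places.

107.67

Cinder's profit: π_C = (337 - Q)q_C - (28q_C). Setting ∂π_C/∂q_C = 0: 309 - 2q_C - (q_T) = 0.
Talus's first-order condition: 295 - 2q_T - (q_C) = 0.
Best responses: q_C = (309 - q_T)/2, q_T = (295 - q_C)/2.
Substituting one into the other gives q_C = 323/3 and q_T = 281/3.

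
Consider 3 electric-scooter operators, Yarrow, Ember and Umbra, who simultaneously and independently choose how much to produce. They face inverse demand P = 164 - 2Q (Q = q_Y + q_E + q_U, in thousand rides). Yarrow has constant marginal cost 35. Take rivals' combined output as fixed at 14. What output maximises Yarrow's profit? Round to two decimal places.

With rivals' combined output fixed at 14, Yarrow's profit is π_Y = (164 - 2·14 - 2q_Y)q_Y - (35q_Y) = (136 - 2q_Y)q_Y - (35q_Y).
∂π_Y/∂q_Y = 101 - 4q_Y = 0, so q_Y = 101/4.

25.25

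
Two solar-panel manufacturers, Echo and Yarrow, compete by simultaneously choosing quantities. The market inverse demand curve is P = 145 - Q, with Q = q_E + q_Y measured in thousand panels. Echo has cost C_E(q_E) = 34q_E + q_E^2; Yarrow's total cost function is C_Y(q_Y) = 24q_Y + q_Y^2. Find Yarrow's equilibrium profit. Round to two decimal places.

Echo's profit: π_E = (145 - Q)q_E - (34q_E + q_E²). Setting ∂π_E/∂q_E = 0: 111 - 4q_E - (q_Y) = 0.
Yarrow's first-order condition: 121 - 4q_Y - (q_E) = 0.
Best responses: q_E = (111 - q_Y)/4, q_Y = (121 - q_E)/4.
Solving the pair: q_E = 323/15, q_Y = 373/15.
Price P = 145 - 232/5 = 493/5.
Yarrow's profit: (493/5)·(373/15) - 24·(373/15) - (373/15)² = 1236.7022.

1236.70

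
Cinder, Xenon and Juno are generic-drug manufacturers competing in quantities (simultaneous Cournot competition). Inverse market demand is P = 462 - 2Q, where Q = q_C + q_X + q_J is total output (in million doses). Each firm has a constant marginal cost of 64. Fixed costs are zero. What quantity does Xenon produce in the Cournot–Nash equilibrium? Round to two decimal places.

49.75

Each firm earns π_i = (462 - 2Q)q_i - 64q_i.
Setting ∂π_i/∂q_i = 0 with rivals' quantities fixed: 398 - 4q_i - 2·Σ_{j≠i} q_j = 0.
By symmetry each firm produces the same amount; substituting Σ_{j≠i} q_j = 2q_i yields q_i = 398/8 = 199/4.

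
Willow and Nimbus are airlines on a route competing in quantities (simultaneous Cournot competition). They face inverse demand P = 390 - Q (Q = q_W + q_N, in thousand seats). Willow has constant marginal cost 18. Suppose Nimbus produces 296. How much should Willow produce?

38

With the rival's output fixed at 296, Willow's profit is π_W = (390 - 296 - q_W)q_W - (18q_W) = (94 - q_W)q_W - (18q_W).
∂π_W/∂q_W = 76 - 2q_W = 0, so q_W = 38.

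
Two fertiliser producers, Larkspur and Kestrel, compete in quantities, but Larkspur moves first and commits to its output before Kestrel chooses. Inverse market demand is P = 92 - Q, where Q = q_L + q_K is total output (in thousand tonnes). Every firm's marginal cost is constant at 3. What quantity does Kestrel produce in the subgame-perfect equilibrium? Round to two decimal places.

The follower Kestrel best-responds to any q_L: π_K = (92 - Q)q_K - 3q_K.
Setting the follower's marginal profit to zero, 89 - q_L - 2q_K = 0, i.e. q_K = (89 - q_L)/2.
The leader anticipates this reaction. Substituting into P = 92 - Q gives P = 95/2 - (1/2)q_L, so π_L = (95/2 - (1/2)q_L)q_L - 3q_L.
The leader's first-order condition 89/2 - q_L = 0 yields q_L = 89/2.
Then q_K = (89 - 89/2)/2 = 89/4.

22.25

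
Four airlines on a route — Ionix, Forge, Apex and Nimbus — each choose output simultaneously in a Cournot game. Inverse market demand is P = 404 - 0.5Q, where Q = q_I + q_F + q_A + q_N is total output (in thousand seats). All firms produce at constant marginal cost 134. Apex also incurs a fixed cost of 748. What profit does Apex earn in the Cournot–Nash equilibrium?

5084

A representative firm's profit is π_i = q_i(404 - 0.5Q) - 134q_i.
First-order condition (treating rivals' output as given): 270 - q_i - (1/2)·Σ_{j≠i} q_j = 0.
By symmetry each firm produces the same amount; substituting Σ_{j≠i} q_j = 3q_i yields q_i = 270/(5/2) = 108.
Price P = 404 - (1/2)·432 = 188.
Apex's profit: (188 - 134)·108 - 748 = 5084.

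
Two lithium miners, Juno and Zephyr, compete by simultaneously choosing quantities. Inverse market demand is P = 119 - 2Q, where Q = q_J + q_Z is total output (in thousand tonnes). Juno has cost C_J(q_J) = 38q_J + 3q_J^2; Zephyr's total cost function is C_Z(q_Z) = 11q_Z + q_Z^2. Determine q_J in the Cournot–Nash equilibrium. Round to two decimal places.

Juno's profit: π_J = (119 - 2Q)q_J - (38q_J + 3q_J²). Setting ∂π_J/∂q_J = 0: 81 - 10q_J - 2(q_Z) = 0.
Zephyr's first-order condition: 108 - 6q_Z - 2(q_J) = 0.
Best responses: q_J = (81 - 2q_Z)/10, q_Z = (108 - 2q_J)/6.
Substituting one into the other gives q_J = 135/28 and q_Z = 459/28.

4.82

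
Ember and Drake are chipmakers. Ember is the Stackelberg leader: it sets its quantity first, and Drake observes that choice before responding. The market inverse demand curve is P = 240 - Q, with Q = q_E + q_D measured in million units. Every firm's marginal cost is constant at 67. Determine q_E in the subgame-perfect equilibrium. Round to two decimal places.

86.50

The follower Drake best-responds to any q_E: π_D = (240 - Q)q_D - 67q_D.
Setting the follower's marginal profit to zero, 173 - q_E - 2q_D = 0, i.e. q_D = (173 - q_E)/2.
Ember substitutes q_D(q_E) into its own profit: π_E = q_E(240 - q_E - (173 - q_E)/2) - 67q_E = (307/2 - (1/2)q_E)q_E - 67q_E.
The leader's first-order condition 173/2 - q_E = 0 yields q_E = 173/2.
Then q_D = (173 - 173/2)/2 = 173/4.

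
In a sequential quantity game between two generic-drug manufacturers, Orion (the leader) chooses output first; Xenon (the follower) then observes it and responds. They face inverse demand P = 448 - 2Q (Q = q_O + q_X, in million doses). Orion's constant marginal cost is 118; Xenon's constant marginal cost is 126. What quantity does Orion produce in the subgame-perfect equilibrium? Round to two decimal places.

The follower Xenon best-responds to any q_O: π_X = (448 - 2Q)q_X - 126q_X.
Setting the follower's marginal profit to zero, 322 - 2q_O - 4q_X = 0, i.e. q_X = (322 - 2q_O)/4.
Orion substitutes q_X(q_O) into its own profit: π_O = q_O(448 - 2q_O - (322 - 2q_O)/2) - 118q_O = (287 - q_O)q_O - 118q_O.
The leader's first-order condition 169 - 2q_O = 0 yields q_O = 169/2.
Then q_X = (322 - 2·(169/2))/4 = 153/4.

84.50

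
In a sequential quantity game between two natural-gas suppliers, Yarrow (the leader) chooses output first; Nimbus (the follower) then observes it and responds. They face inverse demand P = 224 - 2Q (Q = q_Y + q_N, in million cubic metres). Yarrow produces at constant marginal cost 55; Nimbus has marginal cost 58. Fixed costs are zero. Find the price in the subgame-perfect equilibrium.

98

Solve by backward induction. Given q_Y, the follower Nimbus maximises π_N = (224 - 2q_Y - 2q_N)q_N - 58q_N.
Setting the follower's marginal profit to zero, 166 - 2q_Y - 4q_N = 0, i.e. q_N = (166 - 2q_Y)/4.
Yarrow substitutes q_N(q_Y) into its own profit: π_Y = q_Y(224 - 2q_Y - (166 - 2q_Y)/2) - 55q_Y = (141 - q_Y)q_Y - 55q_Y.
The leader's first-order condition 86 - 2q_Y = 0 yields q_Y = 43.
Then q_N = (166 - 2·43)/4 = 20.
Total output Q = 63, so price P = 224 - 2·63 = 98.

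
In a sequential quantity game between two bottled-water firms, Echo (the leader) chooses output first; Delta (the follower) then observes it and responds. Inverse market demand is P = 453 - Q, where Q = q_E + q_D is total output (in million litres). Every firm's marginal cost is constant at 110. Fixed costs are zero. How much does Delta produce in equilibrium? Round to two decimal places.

The follower Delta best-responds to any q_E: π_D = (453 - Q)q_D - 110q_D.
Setting the follower's marginal profit to zero, 343 - q_E - 2q_D = 0, i.e. q_D = (343 - q_E)/2.
The leader anticipates this reaction. Substituting into P = 453 - Q gives P = 563/2 - (1/2)q_E, so π_E = (563/2 - (1/2)q_E)q_E - 110q_E.
Maximising: ∂π_E/∂q_E = 343/2 - q_E = 0, giving q_E = 343/2.
Then q_D = (343 - 343/2)/2 = 343/4.

85.75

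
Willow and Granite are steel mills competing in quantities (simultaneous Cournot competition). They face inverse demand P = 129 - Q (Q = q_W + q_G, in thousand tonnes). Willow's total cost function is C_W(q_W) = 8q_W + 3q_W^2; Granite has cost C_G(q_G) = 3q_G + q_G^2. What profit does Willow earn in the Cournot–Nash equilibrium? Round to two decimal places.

533.46

Willow's profit: π_W = (129 - Q)q_W - (8q_W + 3q_W²). Setting ∂π_W/∂q_W = 0: 121 - 8q_W - (q_G) = 0.
Granite's profit: π_G = (129 - Q)q_G - (3q_G + q_G²). Setting ∂π_G/∂q_G = 0: 126 - 4q_G - (q_W) = 0.
So q_W = (121 - q_G)/8 and q_G = (126 - q_W)/4.
Solving the pair: q_W = 358/31, q_G = 887/31.
Price P = 129 - 1245/31 = 88.8387.
Willow's profit: 88.8387·(358/31) - 8·(358/31) - 3(358/31)² = 533.4610.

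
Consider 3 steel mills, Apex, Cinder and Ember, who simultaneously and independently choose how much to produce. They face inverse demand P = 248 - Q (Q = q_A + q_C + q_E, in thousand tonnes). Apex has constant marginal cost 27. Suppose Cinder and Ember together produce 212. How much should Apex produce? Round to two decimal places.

4.50

With rivals' combined output fixed at 212, Apex's profit is π_A = (248 - 212 - q_A)q_A - (27q_A) = (36 - q_A)q_A - (27q_A).
∂π_A/∂q_A = 9 - 2q_A = 0, so q_A = 9/2.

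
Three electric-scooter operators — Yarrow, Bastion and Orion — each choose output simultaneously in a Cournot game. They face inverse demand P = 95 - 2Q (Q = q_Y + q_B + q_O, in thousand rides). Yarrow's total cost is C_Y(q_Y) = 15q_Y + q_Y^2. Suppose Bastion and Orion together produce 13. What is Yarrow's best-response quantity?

With rivals' combined output fixed at 13, Yarrow's profit is π_Y = (95 - 2·13 - 2q_Y)q_Y - (15q_Y + q_Y²) = (69 - 2q_Y)q_Y - (15q_Y + q_Y²).
∂π_Y/∂q_Y = 54 - 6q_Y = 0, so q_Y = 9.

9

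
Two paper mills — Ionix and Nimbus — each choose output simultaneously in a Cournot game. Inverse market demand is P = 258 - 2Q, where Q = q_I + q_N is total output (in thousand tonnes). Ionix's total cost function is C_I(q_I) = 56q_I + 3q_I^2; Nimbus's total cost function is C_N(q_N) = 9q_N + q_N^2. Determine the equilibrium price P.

Ionix's profit: π_I = (258 - 2Q)q_I - (56q_I + 3q_I²). Setting ∂π_I/∂q_I = 0: 202 - 10q_I - 2(q_N) = 0.
Nimbus's profit: π_N = (258 - 2Q)q_N - (9q_N + q_N²). Setting ∂π_N/∂q_N = 0: 249 - 6q_N - 2(q_I) = 0.
So q_I = (202 - 2q_N)/10 and q_N = (249 - 2q_I)/6.
Substituting one into the other gives q_I = 51/4 and q_N = 149/4.
Total output Q = 50, so price P = 258 - 2·50 = 158.

158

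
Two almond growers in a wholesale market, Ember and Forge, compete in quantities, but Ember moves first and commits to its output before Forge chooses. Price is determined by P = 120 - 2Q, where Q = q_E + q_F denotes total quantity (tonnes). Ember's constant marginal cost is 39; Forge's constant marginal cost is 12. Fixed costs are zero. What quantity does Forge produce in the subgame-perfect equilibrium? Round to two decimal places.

20.25

Solve by backward induction. Given q_E, the follower Forge maximises π_F = (120 - 2q_E - 2q_F)q_F - 12q_F.
∂π_F/∂q_F = 108 - 2q_E - 4q_F = 0 gives the reaction function q_F = (108 - 2q_E)/4.
The leader anticipates this reaction. Substituting into P = 120 - 2Q gives P = 66 - q_E, so π_E = (66 - q_E)q_E - 39q_E.
The leader's first-order condition 27 - 2q_E = 0 yields q_E = 27/2.
Then q_F = (108 - 2·(27/2))/4 = 81/4.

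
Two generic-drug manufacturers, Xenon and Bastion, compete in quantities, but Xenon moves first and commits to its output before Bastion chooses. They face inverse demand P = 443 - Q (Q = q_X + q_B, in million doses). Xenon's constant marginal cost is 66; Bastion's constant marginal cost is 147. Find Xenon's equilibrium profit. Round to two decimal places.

Solve by backward induction. Given q_X, the follower Bastion maximises π_B = (443 - q_X - q_B)q_B - 147q_B.
Follower FOC: 296 - q_X - 2q_B = 0, so q_B(q_X) = (296 - q_X)/2.
The leader anticipates this reaction. Substituting into P = 443 - Q gives P = 295 - (1/2)q_X, so π_X = (295 - (1/2)q_X)q_X - 66q_X.
Maximising: ∂π_X/∂q_X = 229 - q_X = 0, giving q_X = 229.
Then q_B = (296 - 229)/2 = 67/2.
Price P = 443 - 525/2 = 361/2.
Xenon's profit: (361/2 - 66)·229 = 26220.5000.

26220.50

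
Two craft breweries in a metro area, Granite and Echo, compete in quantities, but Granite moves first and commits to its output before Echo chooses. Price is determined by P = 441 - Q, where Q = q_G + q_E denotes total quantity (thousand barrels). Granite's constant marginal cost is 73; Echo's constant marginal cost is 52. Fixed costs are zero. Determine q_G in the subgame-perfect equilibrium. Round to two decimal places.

Solve by backward induction. Given q_G, the follower Echo maximises π_E = (441 - q_G - q_E)q_E - 52q_E.
Setting the follower's marginal profit to zero, 389 - q_G - 2q_E = 0, i.e. q_E = (389 - q_G)/2.
The leader anticipates this reaction. Substituting into P = 441 - Q gives P = 493/2 - (1/2)q_G, so π_G = (493/2 - (1/2)q_G)q_G - 73q_G.
Maximising: ∂π_G/∂q_G = 347/2 - q_G = 0, giving q_G = 347/2.
Then q_E = (389 - 347/2)/2 = 431/4.

173.50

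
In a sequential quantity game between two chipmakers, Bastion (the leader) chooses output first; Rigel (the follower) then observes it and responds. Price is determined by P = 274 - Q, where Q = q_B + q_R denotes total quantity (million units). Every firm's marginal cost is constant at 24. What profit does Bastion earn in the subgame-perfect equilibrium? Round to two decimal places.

7812.50

Solve by backward induction. Given q_B, the follower Rigel maximises π_R = (274 - q_B - q_R)q_R - 24q_R.
Setting the follower's marginal profit to zero, 250 - q_B - 2q_R = 0, i.e. q_R = (250 - q_B)/2.
Bastion substitutes q_R(q_B) into its own profit: π_B = q_B(274 - q_B - (250 - q_B)/2) - 24q_B = (149 - (1/2)q_B)q_B - 24q_B.
The leader's first-order condition 125 - q_B = 0 yields q_B = 125.
Then q_R = (250 - 125)/2 = 125/2.
Price P = 274 - 375/2 = 173/2.
Bastion's profit: (173/2 - 24)·125 = 7812.5000.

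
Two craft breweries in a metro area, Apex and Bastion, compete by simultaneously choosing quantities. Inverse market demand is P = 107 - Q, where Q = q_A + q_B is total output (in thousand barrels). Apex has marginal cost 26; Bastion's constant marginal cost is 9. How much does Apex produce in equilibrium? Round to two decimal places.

Apex's profit: π_A = (107 - Q)q_A - (26q_A). Setting ∂π_A/∂q_A = 0: 81 - 2q_A - (q_B) = 0.
Bastion's first-order condition: 98 - 2q_B - (q_A) = 0.
So q_A = (81 - q_B)/2 and q_B = (98 - q_A)/2.
Substituting one into the other gives q_A = 64/3 and q_B = 115/3.

21.33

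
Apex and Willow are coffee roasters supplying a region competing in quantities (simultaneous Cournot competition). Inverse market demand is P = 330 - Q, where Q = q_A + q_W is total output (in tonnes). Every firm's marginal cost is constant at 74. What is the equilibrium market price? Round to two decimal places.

159.33

Each firm earns π_i = (330 - Q)q_i - 74q_i.
Setting ∂π_i/∂q_i = 0 with rivals' quantities fixed: 256 - 2q_i - q_j = 0.
By symmetry each firm produces the same amount; substituting q_j = q_i yields q_i = 256/3.
Total output Q = 512/3, so price P = 330 - 512/3 = 478/3.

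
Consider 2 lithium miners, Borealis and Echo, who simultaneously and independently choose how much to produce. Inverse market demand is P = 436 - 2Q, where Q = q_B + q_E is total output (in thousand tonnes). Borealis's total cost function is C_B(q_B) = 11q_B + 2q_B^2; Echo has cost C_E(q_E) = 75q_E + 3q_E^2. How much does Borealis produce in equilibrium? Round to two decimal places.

Borealis's profit: π_B = (436 - 2Q)q_B - (11q_B + 2q_B²). Setting ∂π_B/∂q_B = 0: 425 - 8q_B - 2(q_E) = 0.
Echo's profit: π_E = (436 - 2Q)q_E - (75q_E + 3q_E²). Setting ∂π_E/∂q_E = 0: 361 - 10q_E - 2(q_B) = 0.
So q_B = (425 - 2q_E)/8 and q_E = (361 - 2q_B)/10.
Substituting one into the other gives q_B = 882/19 and q_E = 1019/38.

46.42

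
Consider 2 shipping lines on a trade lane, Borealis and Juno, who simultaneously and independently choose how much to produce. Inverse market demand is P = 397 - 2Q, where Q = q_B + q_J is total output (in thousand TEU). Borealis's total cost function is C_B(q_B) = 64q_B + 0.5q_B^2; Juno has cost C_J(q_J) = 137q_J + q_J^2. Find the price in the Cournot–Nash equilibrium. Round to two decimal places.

Borealis's profit: π_B = (397 - 2Q)q_B - (64q_B + (1/2)q_B²). Setting ∂π_B/∂q_B = 0: 333 - 5q_B - 2(q_J) = 0.
Juno's profit: π_J = (397 - 2Q)q_J - (137q_J + q_J²). Setting ∂π_J/∂q_J = 0: 260 - 6q_J - 2(q_B) = 0.
Best responses: q_B = (333 - 2q_J)/5, q_J = (260 - 2q_B)/6.
Substituting one into the other gives q_B = 739/13 and q_J = 317/13.
Total output Q = 1056/13, so price P = 397 - 2·(1056/13) = 234.5385.

234.54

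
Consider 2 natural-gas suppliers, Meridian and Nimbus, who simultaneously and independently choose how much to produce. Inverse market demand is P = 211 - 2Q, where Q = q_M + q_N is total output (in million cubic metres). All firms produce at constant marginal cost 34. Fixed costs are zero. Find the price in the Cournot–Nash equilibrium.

93

A representative firm's profit is π_i = q_i(211 - 2Q) - 34q_i.
Setting ∂π_i/∂q_i = 0 with rivals' quantities fixed: 177 - 4q_i - 2q_j = 0.
With identical firms every q_j equals q_i, so q_j = q_i and 177 = 6q_i, giving q_i = 59/2.
Total output Q = 59, so price P = 211 - 2·59 = 93.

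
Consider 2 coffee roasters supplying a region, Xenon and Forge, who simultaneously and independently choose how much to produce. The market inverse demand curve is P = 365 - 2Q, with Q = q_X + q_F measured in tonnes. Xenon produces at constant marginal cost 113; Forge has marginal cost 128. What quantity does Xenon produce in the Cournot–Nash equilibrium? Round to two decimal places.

Xenon's profit: π_X = (365 - 2Q)q_X - (113q_X). Setting ∂π_X/∂q_X = 0: 252 - 4q_X - 2(q_F) = 0.
Forge's profit: π_F = (365 - 2Q)q_F - (128q_F). Setting ∂π_F/∂q_F = 0: 237 - 4q_F - 2(q_X) = 0.
Rearranging gives the reaction functions q_X = (252 - 2q_F)/4 and q_F = (237 - 2q_X)/4.
Substituting one into the other gives q_X = 89/2 and q_F = 37.

44.50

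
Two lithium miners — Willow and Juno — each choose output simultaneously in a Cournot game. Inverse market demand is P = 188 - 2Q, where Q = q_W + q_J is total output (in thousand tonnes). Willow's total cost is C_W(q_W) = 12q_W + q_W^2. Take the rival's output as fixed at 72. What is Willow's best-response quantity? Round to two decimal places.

5.33

With the rival's output fixed at 72, Willow's profit is π_W = (188 - 2·72 - 2q_W)q_W - (12q_W + q_W²) = (44 - 2q_W)q_W - (12q_W + q_W²).
∂π_W/∂q_W = 32 - 6q_W = 0, so q_W = 16/3.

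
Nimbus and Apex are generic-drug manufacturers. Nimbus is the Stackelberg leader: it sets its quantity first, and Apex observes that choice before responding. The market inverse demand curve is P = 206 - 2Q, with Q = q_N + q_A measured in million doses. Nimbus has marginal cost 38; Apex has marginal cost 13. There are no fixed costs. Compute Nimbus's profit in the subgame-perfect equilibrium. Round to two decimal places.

The follower Apex best-responds to any q_N: π_A = (206 - 2Q)q_A - 13q_A.
Setting the follower's marginal profit to zero, 193 - 2q_N - 4q_A = 0, i.e. q_A = (193 - 2q_N)/4.
Nimbus substitutes q_A(q_N) into its own profit: π_N = q_N(206 - 2q_N - (193 - 2q_N)/2) - 38q_N = (219/2 - q_N)q_N - 38q_N.
The leader's first-order condition 143/2 - 2q_N = 0 yields q_N = 143/4.
Then q_A = (193 - 2·(143/4))/4 = 243/8.
Price P = 206 - 2·(529/8) = 295/4.
Nimbus's profit: (295/4 - 38)·(143/4) = 1278.0625.

1278.06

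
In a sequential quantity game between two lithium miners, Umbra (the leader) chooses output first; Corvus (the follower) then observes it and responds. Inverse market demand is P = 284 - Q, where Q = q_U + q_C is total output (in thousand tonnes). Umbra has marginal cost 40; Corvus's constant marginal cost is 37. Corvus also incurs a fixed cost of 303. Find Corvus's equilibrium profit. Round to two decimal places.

3697.56

Solve by backward induction. Given q_U, the follower Corvus maximises π_C = (284 - q_U - q_C)q_C - 37q_C.
Setting the follower's marginal profit to zero, 247 - q_U - 2q_C = 0, i.e. q_C = (247 - q_U)/2.
Umbra substitutes q_C(q_U) into its own profit: π_U = q_U(284 - q_U - (247 - q_U)/2) - 40q_U = (321/2 - (1/2)q_U)q_U - 40q_U.
Maximising: ∂π_U/∂q_U = 241/2 - q_U = 0, giving q_U = 241/2.
Then q_C = (247 - 241/2)/2 = 253/4.
Price P = 284 - 735/4 = 401/4.
Corvus's profit: (401/4 - 37)·(253/4) - 303 = 3697.5625.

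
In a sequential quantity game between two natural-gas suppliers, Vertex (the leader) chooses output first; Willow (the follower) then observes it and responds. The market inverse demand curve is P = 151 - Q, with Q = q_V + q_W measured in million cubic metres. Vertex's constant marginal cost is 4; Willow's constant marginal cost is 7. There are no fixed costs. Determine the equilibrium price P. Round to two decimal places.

The follower Willow best-responds to any q_V: π_W = (151 - Q)q_W - 7q_W.
∂π_W/∂q_W = 144 - q_V - 2q_W = 0 gives the reaction function q_W = (144 - q_V)/2.
Vertex substitutes q_W(q_V) into its own profit: π_V = q_V(151 - q_V - (144 - q_V)/2) - 4q_V = (79 - (1/2)q_V)q_V - 4q_V.
The leader's first-order condition 75 - q_V = 0 yields q_V = 75.
Then q_W = (144 - 75)/2 = 69/2.
Total output Q = 219/2, so price P = 151 - 219/2 = 83/2.

41.50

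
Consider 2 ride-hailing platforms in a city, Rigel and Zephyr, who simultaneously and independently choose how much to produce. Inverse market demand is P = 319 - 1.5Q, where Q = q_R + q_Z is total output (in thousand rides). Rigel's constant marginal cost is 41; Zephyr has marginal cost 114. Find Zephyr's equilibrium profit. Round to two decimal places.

1290.67

Rigel's profit: π_R = (319 - 1.5Q)q_R - (41q_R). Setting ∂π_R/∂q_R = 0: 278 - 3q_R - (3/2)(q_Z) = 0.
Zephyr's first-order condition: 205 - 3q_Z - (3/2)(q_R) = 0.
So q_R = (278 - (3/2)q_Z)/3 and q_Z = (205 - (3/2)q_R)/3.
Solving the pair: q_R = 78, q_Z = 88/3.
Price P = 319 - (3/2)·(322/3) = 158.
Zephyr's profit: (158 - 114)·(88/3) = 1290.6667.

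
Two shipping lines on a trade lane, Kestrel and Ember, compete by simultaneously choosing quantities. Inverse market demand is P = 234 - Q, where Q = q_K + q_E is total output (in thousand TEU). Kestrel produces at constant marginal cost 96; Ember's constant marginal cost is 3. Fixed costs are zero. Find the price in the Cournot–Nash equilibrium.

111

Kestrel's profit: π_K = (234 - Q)q_K - (96q_K). Setting ∂π_K/∂q_K = 0: 138 - 2q_K - (q_E) = 0.
Ember's profit: π_E = (234 - Q)q_E - (3q_E). Setting ∂π_E/∂q_E = 0: 231 - 2q_E - (q_K) = 0.
So q_K = (138 - q_E)/2 and q_E = (231 - q_K)/2.
Substituting one into the other gives q_K = 15 and q_E = 108.
Total output Q = 123, so price P = 234 - 123 = 111.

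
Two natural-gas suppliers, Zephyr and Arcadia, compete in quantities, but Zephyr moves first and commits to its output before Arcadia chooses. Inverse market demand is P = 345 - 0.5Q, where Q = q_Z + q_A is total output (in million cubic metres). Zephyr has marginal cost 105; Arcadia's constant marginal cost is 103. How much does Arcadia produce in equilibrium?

123

The follower Arcadia best-responds to any q_Z: π_A = (345 - 0.5Q)q_A - 103q_A.
Follower FOC: 242 - (1/2)q_Z - q_A = 0, so q_A(q_Z) = (242 - (1/2)q_Z).
Zephyr substitutes q_A(q_Z) into its own profit: π_Z = q_Z(345 - (1/2)q_Z - (242 - (1/2)q_Z)/2) - 105q_Z = (224 - (1/4)q_Z)q_Z - 105q_Z.
The leader's first-order condition 119 - (1/2)q_Z = 0 yields q_Z = 238.
Then q_A = (242 - (1/2)·238) = 123.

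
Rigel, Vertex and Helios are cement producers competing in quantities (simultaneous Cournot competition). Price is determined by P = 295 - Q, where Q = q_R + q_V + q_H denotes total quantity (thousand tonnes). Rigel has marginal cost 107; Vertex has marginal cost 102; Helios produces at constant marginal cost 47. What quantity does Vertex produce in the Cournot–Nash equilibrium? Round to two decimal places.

Rigel's profit: π_R = (295 - Q)q_R - (107q_R). Setting ∂π_R/∂q_R = 0: 188 - 2q_R - (q_V + q_H) = 0.
Vertex's first-order condition: 193 - 2q_V - (q_R + q_H) = 0.
Helios's first-order condition: 248 - 2q_H - (q_R + q_V) = 0.
Summing all 3 equations gives 629 − 4Q = 0, hence Q = 629/4.
Back-substituting: q_R = (188 − 629/4) = 123/4, q_V = (193 − 629/4) = 143/4, q_H = (248 − 629/4) = 363/4.

35.75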